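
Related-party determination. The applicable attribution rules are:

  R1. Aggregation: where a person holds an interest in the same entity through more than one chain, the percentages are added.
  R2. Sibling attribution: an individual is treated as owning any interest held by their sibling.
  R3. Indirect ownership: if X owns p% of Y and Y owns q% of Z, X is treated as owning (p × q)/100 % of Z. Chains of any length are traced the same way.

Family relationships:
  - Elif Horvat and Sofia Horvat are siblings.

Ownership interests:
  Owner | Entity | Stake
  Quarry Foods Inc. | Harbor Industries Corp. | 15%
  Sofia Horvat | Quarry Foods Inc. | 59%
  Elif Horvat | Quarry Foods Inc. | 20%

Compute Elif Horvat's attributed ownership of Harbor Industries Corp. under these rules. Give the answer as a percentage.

By sibling attribution (R2), Elif Horvat is treated as also owning Sofia Horvat's interest in Quarry Foods Inc, giving 20% + 59% = 79%.
Chain via Quarry Foods Inc. (R3): 79% × 15% = 11.85% of Harbor Industries Corp.

11.85%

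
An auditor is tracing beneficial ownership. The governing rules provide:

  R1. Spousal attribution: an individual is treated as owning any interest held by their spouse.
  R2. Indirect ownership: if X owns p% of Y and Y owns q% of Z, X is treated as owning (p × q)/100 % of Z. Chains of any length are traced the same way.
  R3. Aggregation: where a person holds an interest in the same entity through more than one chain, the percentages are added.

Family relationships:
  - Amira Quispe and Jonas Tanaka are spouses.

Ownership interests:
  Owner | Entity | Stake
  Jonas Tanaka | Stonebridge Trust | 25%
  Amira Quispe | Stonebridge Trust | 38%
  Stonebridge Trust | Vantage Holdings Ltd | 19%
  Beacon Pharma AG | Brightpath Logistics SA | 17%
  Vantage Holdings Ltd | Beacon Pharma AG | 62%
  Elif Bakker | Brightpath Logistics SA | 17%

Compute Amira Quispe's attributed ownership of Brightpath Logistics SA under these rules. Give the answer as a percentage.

1.261638%

By spousal attribution (R1), Amira Quispe is treated as also owning Jonas Tanaka's interest in Stonebridge Trust, giving 38% + 25% = 63%.
Chain via Stonebridge Trust → Vantage Holdings Ltd → Beacon Pharma AG (R2): 63% × 19% × 62% × 17% = 1.261638% of Brightpath Logistics SA.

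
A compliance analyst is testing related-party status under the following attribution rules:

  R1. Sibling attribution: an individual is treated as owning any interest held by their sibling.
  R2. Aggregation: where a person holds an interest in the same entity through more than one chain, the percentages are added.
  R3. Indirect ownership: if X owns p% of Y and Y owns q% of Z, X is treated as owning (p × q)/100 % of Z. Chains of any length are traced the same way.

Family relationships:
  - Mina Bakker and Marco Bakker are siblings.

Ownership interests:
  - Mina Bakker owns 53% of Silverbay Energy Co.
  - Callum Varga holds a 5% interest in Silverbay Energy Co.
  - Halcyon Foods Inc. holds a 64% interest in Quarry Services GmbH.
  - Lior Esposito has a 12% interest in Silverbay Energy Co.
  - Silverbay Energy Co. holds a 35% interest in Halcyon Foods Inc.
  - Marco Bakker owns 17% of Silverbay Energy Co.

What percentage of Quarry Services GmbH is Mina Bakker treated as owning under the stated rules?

15.68%

By sibling attribution (R1), Mina Bakker is treated as also owning Marco Bakker's interest in Silverbay Energy Co, giving 53% + 17% = 70%.
Chain via Silverbay Energy Co. → Halcyon Foods Inc. (R3): 70% × 35% × 64% = 15.68% of Quarry Services GmbH.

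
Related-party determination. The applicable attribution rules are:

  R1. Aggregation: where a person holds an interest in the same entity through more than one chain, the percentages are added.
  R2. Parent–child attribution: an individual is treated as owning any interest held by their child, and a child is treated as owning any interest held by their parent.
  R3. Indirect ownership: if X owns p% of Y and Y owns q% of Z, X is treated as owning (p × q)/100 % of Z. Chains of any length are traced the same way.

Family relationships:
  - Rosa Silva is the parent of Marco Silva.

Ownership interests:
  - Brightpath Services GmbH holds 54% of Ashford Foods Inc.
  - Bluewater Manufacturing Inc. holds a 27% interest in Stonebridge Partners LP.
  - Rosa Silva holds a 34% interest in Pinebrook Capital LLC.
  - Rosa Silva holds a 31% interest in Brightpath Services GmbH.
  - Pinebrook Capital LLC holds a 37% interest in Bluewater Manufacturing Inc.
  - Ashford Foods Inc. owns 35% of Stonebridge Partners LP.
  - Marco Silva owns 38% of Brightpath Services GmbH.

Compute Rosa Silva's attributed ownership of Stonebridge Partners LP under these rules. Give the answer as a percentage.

16.4376%

By parent–child attribution (R2), Rosa Silva is treated as also owning Marco Silva's interest in Brightpath Services GmbH, giving 31% + 38% = 69%.
Chain via Brightpath Services GmbH → Ashford Foods Inc. (R3): 69% × 54% × 35% = 13.041% of Stonebridge Partners LP.
Chain via Pinebrook Capital LLC → Bluewater Manufacturing Inc. (R3): 34% × 37% × 27% = 3.3966% of Stonebridge Partners LP.
Aggregating (R1): 13.041% + 3.3966% = 16.4376%.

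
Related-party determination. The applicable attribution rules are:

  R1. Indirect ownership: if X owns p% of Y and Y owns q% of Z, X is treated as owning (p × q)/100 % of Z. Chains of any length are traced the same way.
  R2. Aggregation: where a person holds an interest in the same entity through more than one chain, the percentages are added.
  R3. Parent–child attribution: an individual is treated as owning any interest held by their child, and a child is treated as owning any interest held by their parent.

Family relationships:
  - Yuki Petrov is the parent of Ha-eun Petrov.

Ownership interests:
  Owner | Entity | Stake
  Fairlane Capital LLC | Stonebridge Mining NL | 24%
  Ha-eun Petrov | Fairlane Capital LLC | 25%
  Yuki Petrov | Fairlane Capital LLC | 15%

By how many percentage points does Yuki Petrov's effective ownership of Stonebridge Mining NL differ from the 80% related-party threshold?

By parent–child attribution (R3), Yuki Petrov is treated as also owning Ha-eun Petrov's interest in Fairlane Capital LLC, giving 15% + 25% = 40%.
Chain via Fairlane Capital LLC (R1): 40% × 24% = 9.6% of Stonebridge Mining NL.
9.6% falls short of the 80% threshold by 70.4 percentage points.

70.4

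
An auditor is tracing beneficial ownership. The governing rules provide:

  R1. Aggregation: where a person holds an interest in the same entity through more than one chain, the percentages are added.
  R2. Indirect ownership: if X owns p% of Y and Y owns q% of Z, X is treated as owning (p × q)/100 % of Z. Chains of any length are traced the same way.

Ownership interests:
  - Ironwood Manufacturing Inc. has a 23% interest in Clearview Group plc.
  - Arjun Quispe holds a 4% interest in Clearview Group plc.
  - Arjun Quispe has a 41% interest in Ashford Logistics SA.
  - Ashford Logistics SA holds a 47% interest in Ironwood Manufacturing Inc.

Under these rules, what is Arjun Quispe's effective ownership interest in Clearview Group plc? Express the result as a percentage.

8.4321%

Chain via Ashford Logistics SA → Ironwood Manufacturing Inc. (R2): 41% × 47% × 23% = 4.4321% of Clearview Group plc.
Direct interest in Clearview Group plc: 4%.
Aggregating (R1): 4.4321% + 4% = 8.4321%.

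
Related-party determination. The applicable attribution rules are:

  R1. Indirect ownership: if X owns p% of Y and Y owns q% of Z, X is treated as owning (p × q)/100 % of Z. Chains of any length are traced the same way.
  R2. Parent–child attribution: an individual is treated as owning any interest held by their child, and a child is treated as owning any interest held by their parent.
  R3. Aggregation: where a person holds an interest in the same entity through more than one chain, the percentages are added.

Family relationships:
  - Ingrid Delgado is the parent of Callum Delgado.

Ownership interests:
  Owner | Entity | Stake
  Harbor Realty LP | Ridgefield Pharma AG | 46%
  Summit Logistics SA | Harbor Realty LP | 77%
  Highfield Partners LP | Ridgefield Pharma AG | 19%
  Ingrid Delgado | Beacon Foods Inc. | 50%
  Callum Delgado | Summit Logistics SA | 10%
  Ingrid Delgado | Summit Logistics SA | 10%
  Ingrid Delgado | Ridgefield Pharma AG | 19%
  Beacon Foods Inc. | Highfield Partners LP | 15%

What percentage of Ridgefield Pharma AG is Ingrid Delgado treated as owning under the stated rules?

By parent–child attribution (R2), Ingrid Delgado is treated as also owning Callum Delgado's interest in Summit Logistics SA, giving 10% + 10% = 20%.
Chain via Beacon Foods Inc. → Highfield Partners LP (R1): 50% × 15% × 19% = 1.425% of Ridgefield Pharma AG.
Chain via Summit Logistics SA → Harbor Realty LP (R1): 20% × 77% × 46% = 7.084% of Ridgefield Pharma AG.
Direct interest in Ridgefield Pharma AG: 19%.
Aggregating (R3): 1.425% + 7.084% + 19% = 27.509%.

27.509%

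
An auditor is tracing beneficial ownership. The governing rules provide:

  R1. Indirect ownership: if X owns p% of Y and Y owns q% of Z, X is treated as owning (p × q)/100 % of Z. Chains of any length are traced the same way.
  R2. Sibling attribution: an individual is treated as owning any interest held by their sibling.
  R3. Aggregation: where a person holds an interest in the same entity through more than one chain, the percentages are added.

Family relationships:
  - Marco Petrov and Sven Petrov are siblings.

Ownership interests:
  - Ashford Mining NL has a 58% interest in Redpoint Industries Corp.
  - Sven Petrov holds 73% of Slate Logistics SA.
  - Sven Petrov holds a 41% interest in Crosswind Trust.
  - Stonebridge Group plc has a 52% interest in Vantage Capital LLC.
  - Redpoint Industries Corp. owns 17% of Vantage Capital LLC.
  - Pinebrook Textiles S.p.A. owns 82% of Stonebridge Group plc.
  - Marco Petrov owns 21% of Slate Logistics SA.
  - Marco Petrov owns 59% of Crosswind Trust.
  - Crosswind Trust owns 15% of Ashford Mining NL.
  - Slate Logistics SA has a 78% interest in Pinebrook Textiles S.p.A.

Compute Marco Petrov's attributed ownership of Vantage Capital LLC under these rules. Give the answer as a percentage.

By sibling attribution (R2), Marco Petrov is treated as also owning Sven Petrov's interest in Crosswind Trust, giving 59% + 41% = 100%.
By sibling attribution (R2), Marco Petrov is treated as also owning Sven Petrov's interest in Slate Logistics SA, giving 21% + 73% = 94%.
Chain via Crosswind Trust → Ashford Mining NL → Redpoint Industries Corp. (R1): 100% × 15% × 58% × 17% = 1.479% of Vantage Capital LLC.
Chain via Slate Logistics SA → Pinebrook Textiles S.p.A. → Stonebridge Group plc (R1): 94% × 78% × 82% × 52% = 31.263648% of Vantage Capital LLC.
Aggregating (R3): 1.479% + 31.263648% = 32.742648%.

32.742648%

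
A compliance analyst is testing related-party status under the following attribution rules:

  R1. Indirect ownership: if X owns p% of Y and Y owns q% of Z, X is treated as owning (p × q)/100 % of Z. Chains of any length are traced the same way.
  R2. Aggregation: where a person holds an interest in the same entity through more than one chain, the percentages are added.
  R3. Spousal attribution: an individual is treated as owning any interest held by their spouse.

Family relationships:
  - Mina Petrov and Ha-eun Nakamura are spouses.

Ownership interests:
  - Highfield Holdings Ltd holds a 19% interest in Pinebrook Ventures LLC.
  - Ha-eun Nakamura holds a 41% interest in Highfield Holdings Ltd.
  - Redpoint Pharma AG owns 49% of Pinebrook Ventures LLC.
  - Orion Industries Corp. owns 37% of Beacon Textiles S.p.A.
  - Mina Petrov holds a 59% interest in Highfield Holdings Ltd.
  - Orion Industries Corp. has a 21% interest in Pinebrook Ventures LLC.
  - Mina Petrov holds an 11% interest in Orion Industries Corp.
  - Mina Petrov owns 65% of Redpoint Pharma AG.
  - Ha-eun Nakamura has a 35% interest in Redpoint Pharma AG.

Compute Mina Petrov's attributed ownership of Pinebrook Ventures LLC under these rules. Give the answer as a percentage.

By spousal attribution (R3), Mina Petrov is treated as also owning Ha-eun Nakamura's interest in Highfield Holdings Ltd, giving 59% + 41% = 100%.
By spousal attribution (R3), Mina Petrov is treated as also owning Ha-eun Nakamura's interest in Redpoint Pharma AG, giving 65% + 35% = 100%.
Chain via Highfield Holdings Ltd (R1): 100% × 19% = 19% of Pinebrook Ventures LLC.
Chain via Orion Industries Corp. (R1): 11% × 21% = 2.31% of Pinebrook Ventures LLC.
Chain via Redpoint Pharma AG (R1): 100% × 49% = 49% of Pinebrook Ventures LLC.
Aggregating (R2): 19% + 2.31% + 49% = 70.31%.

70.31%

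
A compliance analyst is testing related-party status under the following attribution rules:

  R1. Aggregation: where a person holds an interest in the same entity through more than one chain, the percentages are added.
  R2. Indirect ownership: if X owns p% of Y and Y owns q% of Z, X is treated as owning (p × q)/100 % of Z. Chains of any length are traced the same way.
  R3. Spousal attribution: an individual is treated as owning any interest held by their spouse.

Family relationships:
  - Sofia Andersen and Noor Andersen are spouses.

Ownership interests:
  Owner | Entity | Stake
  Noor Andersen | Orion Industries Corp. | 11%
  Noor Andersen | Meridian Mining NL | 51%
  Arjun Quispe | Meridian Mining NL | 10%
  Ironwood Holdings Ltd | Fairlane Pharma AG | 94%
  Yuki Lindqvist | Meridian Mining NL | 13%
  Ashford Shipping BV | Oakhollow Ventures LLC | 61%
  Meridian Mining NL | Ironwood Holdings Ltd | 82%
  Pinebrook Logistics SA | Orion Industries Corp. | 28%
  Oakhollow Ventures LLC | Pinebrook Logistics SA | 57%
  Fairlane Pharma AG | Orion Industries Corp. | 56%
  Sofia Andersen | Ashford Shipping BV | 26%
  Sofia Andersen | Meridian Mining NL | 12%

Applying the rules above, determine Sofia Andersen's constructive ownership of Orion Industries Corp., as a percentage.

By spousal attribution (R3), Sofia Andersen is treated as also owning Noor Andersen's interest in Meridian Mining NL, giving 12% + 51% = 63%.
By spousal attribution (R3), Sofia Andersen is treated as owning Noor Andersen's 11% interest in Orion Industries Corp.
Chain via Meridian Mining NL → Ironwood Holdings Ltd → Fairlane Pharma AG (R2): 63% × 82% × 94% × 56% = 27.193824% of Orion Industries Corp.
Chain via Ashford Shipping BV → Oakhollow Ventures LLC → Pinebrook Logistics SA (R2): 26% × 61% × 57% × 28% = 2.531256% of Orion Industries Corp.
Direct interest in Orion Industries Corp: 11%.
Aggregating (R1): 27.193824% + 2.531256% + 11% = 40.72508%.

40.72508%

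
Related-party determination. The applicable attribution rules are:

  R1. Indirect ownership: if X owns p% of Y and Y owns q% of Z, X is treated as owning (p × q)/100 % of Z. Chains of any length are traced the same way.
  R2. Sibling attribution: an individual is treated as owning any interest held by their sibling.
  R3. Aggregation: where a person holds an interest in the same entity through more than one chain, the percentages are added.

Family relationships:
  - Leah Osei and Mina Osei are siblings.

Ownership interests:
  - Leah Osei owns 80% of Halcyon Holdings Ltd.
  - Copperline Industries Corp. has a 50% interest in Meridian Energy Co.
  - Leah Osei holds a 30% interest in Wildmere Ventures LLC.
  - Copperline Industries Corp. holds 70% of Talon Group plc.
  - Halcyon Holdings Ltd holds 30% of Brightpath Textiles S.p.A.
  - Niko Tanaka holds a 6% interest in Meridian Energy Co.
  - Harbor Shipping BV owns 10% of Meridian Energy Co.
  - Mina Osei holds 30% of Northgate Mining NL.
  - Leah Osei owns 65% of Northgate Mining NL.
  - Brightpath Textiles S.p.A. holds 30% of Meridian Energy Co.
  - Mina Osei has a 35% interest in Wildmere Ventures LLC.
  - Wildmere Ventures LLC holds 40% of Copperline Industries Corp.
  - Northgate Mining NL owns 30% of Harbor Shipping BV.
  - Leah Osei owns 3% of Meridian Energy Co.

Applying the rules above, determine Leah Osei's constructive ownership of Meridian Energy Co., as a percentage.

26.05%

By sibling attribution (R2), Leah Osei is treated as also owning Mina Osei's interest in Northgate Mining NL, giving 65% + 30% = 95%.
By sibling attribution (R2), Leah Osei is treated as also owning Mina Osei's interest in Wildmere Ventures LLC, giving 30% + 35% = 65%.
Chain via Northgate Mining NL → Harbor Shipping BV (R1): 95% × 30% × 10% = 2.85% of Meridian Energy Co.
Chain via Halcyon Holdings Ltd → Brightpath Textiles S.p.A. (R1): 80% × 30% × 30% = 7.2% of Meridian Energy Co.
Chain via Wildmere Ventures LLC → Copperline Industries Corp. (R1): 65% × 40% × 50% = 13% of Meridian Energy Co.
Direct interest in Meridian Energy Co: 3%.
Aggregating (R3): 2.85% + 7.2% + 13% + 3% = 26.05%.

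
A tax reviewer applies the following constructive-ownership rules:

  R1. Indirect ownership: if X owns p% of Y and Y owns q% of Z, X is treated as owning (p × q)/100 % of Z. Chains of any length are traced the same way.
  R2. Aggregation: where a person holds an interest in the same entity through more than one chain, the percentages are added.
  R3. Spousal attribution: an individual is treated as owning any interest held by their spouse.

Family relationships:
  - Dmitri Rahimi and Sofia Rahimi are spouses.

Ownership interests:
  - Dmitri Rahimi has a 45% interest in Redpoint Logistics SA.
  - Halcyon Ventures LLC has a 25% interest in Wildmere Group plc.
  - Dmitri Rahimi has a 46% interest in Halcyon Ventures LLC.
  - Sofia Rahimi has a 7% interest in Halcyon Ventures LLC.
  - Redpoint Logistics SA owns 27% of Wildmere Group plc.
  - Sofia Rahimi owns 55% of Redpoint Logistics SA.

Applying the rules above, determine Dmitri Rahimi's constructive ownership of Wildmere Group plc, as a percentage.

40.25%

By spousal attribution (R3), Dmitri Rahimi is treated as also owning Sofia Rahimi's interest in Redpoint Logistics SA, giving 45% + 55% = 100%.
By spousal attribution (R3), Dmitri Rahimi is treated as also owning Sofia Rahimi's interest in Halcyon Ventures LLC, giving 46% + 7% = 53%.
Chain via Redpoint Logistics SA (R1): 100% × 27% = 27% of Wildmere Group plc.
Chain via Halcyon Ventures LLC (R1): 53% × 25% = 13.25% of Wildmere Group plc.
Aggregating (R2): 27% + 13.25% = 40.25%.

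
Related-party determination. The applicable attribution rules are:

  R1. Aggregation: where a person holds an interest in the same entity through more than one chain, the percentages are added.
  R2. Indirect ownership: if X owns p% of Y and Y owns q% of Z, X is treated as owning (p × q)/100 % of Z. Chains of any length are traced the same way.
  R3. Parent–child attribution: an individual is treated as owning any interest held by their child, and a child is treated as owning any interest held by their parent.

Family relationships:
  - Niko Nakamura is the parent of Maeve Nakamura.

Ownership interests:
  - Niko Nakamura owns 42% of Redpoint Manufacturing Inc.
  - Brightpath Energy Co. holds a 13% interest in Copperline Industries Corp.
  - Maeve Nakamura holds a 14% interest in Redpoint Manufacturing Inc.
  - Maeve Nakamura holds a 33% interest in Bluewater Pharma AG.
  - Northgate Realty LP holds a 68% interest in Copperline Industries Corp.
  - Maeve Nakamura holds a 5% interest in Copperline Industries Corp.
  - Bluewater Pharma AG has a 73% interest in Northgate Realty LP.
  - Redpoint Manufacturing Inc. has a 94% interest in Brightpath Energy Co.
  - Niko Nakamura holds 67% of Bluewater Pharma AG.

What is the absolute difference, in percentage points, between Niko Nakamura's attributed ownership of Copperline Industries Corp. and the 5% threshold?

56.4832

By parent–child attribution (R3), Niko Nakamura is treated as also owning Maeve Nakamura's interest in Bluewater Pharma AG, giving 67% + 33% = 100%.
By parent–child attribution (R3), Niko Nakamura is treated as also owning Maeve Nakamura's interest in Redpoint Manufacturing Inc, giving 42% + 14% = 56%.
By parent–child attribution (R3), Niko Nakamura is treated as owning Maeve Nakamura's 5% interest in Copperline Industries Corp.
Chain via Bluewater Pharma AG → Northgate Realty LP (R2): 100% × 73% × 68% = 49.64% of Copperline Industries Corp.
Chain via Redpoint Manufacturing Inc. → Brightpath Energy Co. (R2): 56% × 94% × 13% = 6.8432% of Copperline Industries Corp.
Direct interest in Copperline Industries Corp: 5%.
Aggregating (R1): 49.64% + 6.8432% + 5% = 61.4832%.
61.4832% exceeds the 5% threshold by 56.4832 percentage points.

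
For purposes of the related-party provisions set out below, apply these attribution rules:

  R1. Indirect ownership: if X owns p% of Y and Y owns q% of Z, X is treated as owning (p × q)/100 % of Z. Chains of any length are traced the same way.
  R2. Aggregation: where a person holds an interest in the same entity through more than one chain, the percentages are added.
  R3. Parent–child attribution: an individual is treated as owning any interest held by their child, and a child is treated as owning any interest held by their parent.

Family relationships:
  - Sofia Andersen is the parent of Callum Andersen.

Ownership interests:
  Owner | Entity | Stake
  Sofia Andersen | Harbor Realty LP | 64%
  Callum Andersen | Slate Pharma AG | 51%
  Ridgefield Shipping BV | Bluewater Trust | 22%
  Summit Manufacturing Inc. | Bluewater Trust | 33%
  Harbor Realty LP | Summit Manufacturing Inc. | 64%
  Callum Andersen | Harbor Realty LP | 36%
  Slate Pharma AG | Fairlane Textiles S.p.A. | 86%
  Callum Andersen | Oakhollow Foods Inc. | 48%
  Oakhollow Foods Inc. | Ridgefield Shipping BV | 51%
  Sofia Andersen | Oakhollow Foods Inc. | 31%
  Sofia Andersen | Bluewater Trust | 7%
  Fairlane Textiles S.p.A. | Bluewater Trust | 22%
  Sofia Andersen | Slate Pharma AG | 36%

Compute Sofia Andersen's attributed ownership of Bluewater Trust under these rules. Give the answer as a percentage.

53.4442%

By parent–child attribution (R3), Sofia Andersen is treated as also owning Callum Andersen's interest in Harbor Realty LP, giving 64% + 36% = 100%.
By parent–child attribution (R3), Sofia Andersen is treated as also owning Callum Andersen's interest in Slate Pharma AG, giving 36% + 51% = 87%.
By parent–child attribution (R3), Sofia Andersen is treated as also owning Callum Andersen's interest in Oakhollow Foods Inc, giving 31% + 48% = 79%.
Chain via Harbor Realty LP → Summit Manufacturing Inc. (R1): 100% × 64% × 33% = 21.12% of Bluewater Trust.
Chain via Slate Pharma AG → Fairlane Textiles S.p.A. (R1): 87% × 86% × 22% = 16.4604% of Bluewater Trust.
Chain via Oakhollow Foods Inc. → Ridgefield Shipping BV (R1): 79% × 51% × 22% = 8.8638% of Bluewater Trust.
Direct interest in Bluewater Trust: 7%.
Aggregating (R2): 21.12% + 16.4604% + 8.8638% + 7% = 53.4442%.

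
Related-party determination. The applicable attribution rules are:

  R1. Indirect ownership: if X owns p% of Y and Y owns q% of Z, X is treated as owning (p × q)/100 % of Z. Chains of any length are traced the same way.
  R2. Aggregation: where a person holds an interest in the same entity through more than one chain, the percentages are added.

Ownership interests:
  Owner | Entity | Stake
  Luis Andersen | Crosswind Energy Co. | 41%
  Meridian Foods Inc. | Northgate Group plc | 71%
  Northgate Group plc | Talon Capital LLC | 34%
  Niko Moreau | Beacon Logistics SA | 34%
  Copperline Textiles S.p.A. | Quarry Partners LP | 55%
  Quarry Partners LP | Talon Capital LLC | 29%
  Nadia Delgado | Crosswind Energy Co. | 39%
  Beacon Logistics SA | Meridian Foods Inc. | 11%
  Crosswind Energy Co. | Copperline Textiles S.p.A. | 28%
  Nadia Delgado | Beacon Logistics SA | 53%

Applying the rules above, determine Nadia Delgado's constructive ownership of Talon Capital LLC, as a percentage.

Chain via Crosswind Energy Co. → Copperline Textiles S.p.A. → Quarry Partners LP (R1): 39% × 28% × 55% × 29% = 1.74174% of Talon Capital LLC.
Chain via Beacon Logistics SA → Meridian Foods Inc. → Northgate Group plc (R1): 53% × 11% × 71% × 34% = 1.407362% of Talon Capital LLC.
Aggregating (R2): 1.74174% + 1.407362% = 3.149102%.

3.149102%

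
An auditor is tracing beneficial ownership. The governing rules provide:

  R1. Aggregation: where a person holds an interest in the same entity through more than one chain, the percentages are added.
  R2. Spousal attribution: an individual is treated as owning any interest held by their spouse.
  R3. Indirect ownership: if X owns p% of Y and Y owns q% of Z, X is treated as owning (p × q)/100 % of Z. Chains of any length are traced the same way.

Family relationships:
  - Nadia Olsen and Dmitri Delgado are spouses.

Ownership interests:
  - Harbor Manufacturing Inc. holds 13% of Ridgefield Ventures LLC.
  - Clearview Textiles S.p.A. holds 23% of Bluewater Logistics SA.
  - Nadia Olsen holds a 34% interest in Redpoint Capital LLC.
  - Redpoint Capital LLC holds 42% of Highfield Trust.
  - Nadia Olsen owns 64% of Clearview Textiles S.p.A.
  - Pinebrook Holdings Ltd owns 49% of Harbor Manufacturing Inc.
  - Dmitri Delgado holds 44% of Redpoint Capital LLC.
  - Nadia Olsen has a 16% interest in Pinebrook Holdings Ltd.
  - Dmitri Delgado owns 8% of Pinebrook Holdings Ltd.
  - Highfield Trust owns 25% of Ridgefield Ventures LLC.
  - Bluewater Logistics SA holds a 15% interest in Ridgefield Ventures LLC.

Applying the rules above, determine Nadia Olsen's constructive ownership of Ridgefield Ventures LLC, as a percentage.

11.9268%

By spousal attribution (R2), Nadia Olsen is treated as also owning Dmitri Delgado's interest in Pinebrook Holdings Ltd, giving 16% + 8% = 24%.
By spousal attribution (R2), Nadia Olsen is treated as also owning Dmitri Delgado's interest in Redpoint Capital LLC, giving 34% + 44% = 78%.
Chain via Pinebrook Holdings Ltd → Harbor Manufacturing Inc. (R3): 24% × 49% × 13% = 1.5288% of Ridgefield Ventures LLC.
Chain via Clearview Textiles S.p.A. → Bluewater Logistics SA (R3): 64% × 23% × 15% = 2.208% of Ridgefield Ventures LLC.
Chain via Redpoint Capital LLC → Highfield Trust (R3): 78% × 42% × 25% = 8.19% of Ridgefield Ventures LLC.
Aggregating (R1): 1.5288% + 2.208% + 8.19% = 11.9268%.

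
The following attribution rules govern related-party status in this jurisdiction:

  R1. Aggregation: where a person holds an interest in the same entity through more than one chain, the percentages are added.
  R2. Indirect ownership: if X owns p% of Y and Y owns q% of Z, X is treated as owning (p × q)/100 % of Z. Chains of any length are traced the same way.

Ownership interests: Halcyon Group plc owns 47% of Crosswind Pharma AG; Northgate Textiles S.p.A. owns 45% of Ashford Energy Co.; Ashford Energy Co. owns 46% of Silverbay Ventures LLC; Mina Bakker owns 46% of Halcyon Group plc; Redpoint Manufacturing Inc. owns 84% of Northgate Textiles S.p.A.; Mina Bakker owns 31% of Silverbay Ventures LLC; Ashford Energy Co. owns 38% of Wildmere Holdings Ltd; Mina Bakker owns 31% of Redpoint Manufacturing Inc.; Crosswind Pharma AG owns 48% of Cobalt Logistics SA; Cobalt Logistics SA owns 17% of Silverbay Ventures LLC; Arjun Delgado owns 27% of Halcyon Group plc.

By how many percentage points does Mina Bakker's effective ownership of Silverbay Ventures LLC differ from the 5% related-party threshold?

33.154472

Chain via Redpoint Manufacturing Inc. → Northgate Textiles S.p.A. → Ashford Energy Co. (R2): 31% × 84% × 45% × 46% = 5.39028% of Silverbay Ventures LLC.
Chain via Halcyon Group plc → Crosswind Pharma AG → Cobalt Logistics SA (R2): 46% × 47% × 48% × 17% = 1.764192% of Silverbay Ventures LLC.
Direct interest in Silverbay Ventures LLC: 31%.
Aggregating (R1): 5.39028% + 1.764192% + 31% = 38.154472%.
38.154472% exceeds the 5% threshold by 33.154472 percentage points.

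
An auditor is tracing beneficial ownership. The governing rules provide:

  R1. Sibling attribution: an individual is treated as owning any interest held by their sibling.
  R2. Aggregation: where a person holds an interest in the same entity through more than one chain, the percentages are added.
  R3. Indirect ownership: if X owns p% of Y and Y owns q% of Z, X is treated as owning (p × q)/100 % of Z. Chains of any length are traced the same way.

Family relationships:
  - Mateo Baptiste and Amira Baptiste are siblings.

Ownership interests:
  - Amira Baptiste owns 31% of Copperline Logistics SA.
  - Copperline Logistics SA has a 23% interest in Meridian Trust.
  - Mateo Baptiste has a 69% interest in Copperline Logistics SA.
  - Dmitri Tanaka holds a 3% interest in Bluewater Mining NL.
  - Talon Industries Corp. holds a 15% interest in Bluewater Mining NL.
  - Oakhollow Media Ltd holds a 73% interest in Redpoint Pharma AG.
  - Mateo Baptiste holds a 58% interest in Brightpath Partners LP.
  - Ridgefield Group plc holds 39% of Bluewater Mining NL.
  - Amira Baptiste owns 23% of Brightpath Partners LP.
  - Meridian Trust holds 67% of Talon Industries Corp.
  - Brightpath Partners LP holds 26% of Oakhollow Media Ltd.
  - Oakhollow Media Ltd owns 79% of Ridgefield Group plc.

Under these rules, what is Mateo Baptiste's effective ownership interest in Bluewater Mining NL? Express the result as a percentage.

8.800086%

By sibling attribution (R1), Mateo Baptiste is treated as also owning Amira Baptiste's interest in Brightpath Partners LP, giving 58% + 23% = 81%.
By sibling attribution (R1), Mateo Baptiste is treated as also owning Amira Baptiste's interest in Copperline Logistics SA, giving 69% + 31% = 100%.
Chain via Brightpath Partners LP → Oakhollow Media Ltd → Ridgefield Group plc (R3): 81% × 26% × 79% × 39% = 6.488586% of Bluewater Mining NL.
Chain via Copperline Logistics SA → Meridian Trust → Talon Industries Corp. (R3): 100% × 23% × 67% × 15% = 2.3115% of Bluewater Mining NL.
Aggregating (R2): 6.488586% + 2.3115% = 8.800086%.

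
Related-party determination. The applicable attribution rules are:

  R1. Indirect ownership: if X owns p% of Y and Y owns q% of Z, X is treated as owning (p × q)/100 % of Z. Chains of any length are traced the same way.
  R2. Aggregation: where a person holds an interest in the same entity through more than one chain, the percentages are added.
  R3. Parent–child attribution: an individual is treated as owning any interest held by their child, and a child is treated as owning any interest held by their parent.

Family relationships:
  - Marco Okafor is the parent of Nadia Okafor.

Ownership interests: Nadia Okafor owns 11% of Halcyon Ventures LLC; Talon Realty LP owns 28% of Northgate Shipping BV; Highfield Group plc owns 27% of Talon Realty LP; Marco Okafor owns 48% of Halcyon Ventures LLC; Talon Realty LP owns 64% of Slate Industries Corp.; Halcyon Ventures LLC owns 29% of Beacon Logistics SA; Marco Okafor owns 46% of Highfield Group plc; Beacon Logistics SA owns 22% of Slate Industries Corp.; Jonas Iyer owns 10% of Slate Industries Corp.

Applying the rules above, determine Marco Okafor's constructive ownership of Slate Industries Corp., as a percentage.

11.713%

By parent–child attribution (R3), Marco Okafor is treated as also owning Nadia Okafor's interest in Halcyon Ventures LLC, giving 48% + 11% = 59%.
Chain via Halcyon Ventures LLC → Beacon Logistics SA (R1): 59% × 29% × 22% = 3.7642% of Slate Industries Corp.
Chain via Highfield Group plc → Talon Realty LP (R1): 46% × 27% × 64% = 7.9488% of Slate Industries Corp.
Aggregating (R2): 3.7642% + 7.9488% = 11.713%.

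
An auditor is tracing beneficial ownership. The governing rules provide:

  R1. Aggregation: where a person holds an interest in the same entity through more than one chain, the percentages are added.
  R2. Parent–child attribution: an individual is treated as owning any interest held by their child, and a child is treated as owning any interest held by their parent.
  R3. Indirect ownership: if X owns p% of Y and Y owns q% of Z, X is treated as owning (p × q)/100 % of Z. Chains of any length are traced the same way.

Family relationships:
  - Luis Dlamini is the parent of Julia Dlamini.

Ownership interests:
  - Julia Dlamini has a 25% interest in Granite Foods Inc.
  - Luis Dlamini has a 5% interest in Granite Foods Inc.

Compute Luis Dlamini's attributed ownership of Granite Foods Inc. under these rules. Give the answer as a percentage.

30%

By parent–child attribution (R2), Luis Dlamini is treated as also owning Julia Dlamini's interest in Granite Foods Inc, giving 5% + 25% = 30%.
Direct interest in Granite Foods Inc: 30%.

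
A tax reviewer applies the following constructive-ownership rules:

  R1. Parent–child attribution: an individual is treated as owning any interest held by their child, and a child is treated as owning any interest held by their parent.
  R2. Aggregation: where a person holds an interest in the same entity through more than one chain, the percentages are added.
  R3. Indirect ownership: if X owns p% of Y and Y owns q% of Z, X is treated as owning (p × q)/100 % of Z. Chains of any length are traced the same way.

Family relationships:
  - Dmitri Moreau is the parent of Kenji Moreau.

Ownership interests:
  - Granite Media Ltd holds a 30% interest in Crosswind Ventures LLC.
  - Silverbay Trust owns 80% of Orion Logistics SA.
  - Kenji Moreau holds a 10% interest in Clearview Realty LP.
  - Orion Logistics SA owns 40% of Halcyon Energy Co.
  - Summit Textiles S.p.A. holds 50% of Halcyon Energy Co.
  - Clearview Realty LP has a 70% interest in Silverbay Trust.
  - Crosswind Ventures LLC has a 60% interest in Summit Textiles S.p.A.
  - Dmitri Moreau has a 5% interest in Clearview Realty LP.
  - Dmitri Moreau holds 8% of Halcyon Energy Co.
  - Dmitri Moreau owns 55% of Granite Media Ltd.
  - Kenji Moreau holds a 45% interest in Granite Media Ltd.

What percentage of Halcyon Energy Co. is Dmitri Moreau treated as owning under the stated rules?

20.36%

By parent–child attribution (R1), Dmitri Moreau is treated as also owning Kenji Moreau's interest in Clearview Realty LP, giving 5% + 10% = 15%.
By parent–child attribution (R1), Dmitri Moreau is treated as also owning Kenji Moreau's interest in Granite Media Ltd, giving 55% + 45% = 100%.
Chain via Clearview Realty LP → Silverbay Trust → Orion Logistics SA (R3): 15% × 70% × 80% × 40% = 3.36% of Halcyon Energy Co.
Chain via Granite Media Ltd → Crosswind Ventures LLC → Summit Textiles S.p.A. (R3): 100% × 30% × 60% × 50% = 9% of Halcyon Energy Co.
Direct interest in Halcyon Energy Co: 8%.
Aggregating (R2): 3.36% + 9% + 8% = 20.36%.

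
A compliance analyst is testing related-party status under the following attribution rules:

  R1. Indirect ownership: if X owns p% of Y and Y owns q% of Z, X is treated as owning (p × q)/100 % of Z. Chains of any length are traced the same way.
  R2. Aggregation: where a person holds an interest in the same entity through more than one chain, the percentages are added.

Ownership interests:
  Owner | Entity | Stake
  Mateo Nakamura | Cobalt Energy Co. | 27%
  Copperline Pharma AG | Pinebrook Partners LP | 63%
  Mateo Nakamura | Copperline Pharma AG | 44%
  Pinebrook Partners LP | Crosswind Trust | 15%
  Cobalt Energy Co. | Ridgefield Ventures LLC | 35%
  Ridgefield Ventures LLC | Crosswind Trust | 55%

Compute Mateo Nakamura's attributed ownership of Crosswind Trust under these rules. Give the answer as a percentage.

9.3555%

Chain via Copperline Pharma AG → Pinebrook Partners LP (R1): 44% × 63% × 15% = 4.158% of Crosswind Trust.
Chain via Cobalt Energy Co. → Ridgefield Ventures LLC (R1): 27% × 35% × 55% = 5.1975% of Crosswind Trust.
Aggregating (R2): 4.158% + 5.1975% = 9.3555%.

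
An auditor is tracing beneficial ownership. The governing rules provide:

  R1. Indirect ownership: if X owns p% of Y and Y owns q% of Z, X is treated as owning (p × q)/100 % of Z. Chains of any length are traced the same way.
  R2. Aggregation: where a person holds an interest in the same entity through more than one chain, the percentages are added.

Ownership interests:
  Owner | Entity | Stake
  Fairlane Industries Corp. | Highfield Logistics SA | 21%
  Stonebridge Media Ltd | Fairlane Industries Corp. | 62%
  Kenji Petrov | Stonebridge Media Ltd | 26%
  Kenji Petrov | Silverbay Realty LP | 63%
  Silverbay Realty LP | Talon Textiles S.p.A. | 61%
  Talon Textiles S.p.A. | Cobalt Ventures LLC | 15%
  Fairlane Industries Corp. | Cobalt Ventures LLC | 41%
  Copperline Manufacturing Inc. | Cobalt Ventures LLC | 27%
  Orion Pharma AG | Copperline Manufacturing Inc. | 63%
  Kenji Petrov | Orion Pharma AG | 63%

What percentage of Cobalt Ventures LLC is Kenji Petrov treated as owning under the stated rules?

23.09%

Chain via Orion Pharma AG → Copperline Manufacturing Inc. (R1): 63% × 63% × 27% = 10.7163% of Cobalt Ventures LLC.
Chain via Stonebridge Media Ltd → Fairlane Industries Corp. (R1): 26% × 62% × 41% = 6.6092% of Cobalt Ventures LLC.
Chain via Silverbay Realty LP → Talon Textiles S.p.A. (R1): 63% × 61% × 15% = 5.7645% of Cobalt Ventures LLC.
Aggregating (R2): 10.7163% + 6.6092% + 5.7645% = 23.09%.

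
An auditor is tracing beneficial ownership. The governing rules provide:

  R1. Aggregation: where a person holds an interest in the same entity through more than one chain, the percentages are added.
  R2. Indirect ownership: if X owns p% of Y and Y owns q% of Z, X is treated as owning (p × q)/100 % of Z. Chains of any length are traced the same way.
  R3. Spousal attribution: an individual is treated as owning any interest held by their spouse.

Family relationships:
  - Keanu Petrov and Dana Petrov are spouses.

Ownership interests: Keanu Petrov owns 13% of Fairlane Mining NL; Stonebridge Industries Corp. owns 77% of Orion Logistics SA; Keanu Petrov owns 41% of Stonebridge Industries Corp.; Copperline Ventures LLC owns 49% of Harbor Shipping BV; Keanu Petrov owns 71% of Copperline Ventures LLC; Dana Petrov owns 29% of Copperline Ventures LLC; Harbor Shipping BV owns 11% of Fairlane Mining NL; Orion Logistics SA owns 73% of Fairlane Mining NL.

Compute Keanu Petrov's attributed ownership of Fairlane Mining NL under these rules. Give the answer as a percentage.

By spousal attribution (R3), Keanu Petrov is treated as also owning Dana Petrov's interest in Copperline Ventures LLC, giving 71% + 29% = 100%.
Chain via Copperline Ventures LLC → Harbor Shipping BV (R2): 100% × 49% × 11% = 5.39% of Fairlane Mining NL.
Chain via Stonebridge Industries Corp. → Orion Logistics SA (R2): 41% × 77% × 73% = 23.0461% of Fairlane Mining NL.
Direct interest in Fairlane Mining NL: 13%.
Aggregating (R1): 5.39% + 23.0461% + 13% = 41.4361%.

41.4361%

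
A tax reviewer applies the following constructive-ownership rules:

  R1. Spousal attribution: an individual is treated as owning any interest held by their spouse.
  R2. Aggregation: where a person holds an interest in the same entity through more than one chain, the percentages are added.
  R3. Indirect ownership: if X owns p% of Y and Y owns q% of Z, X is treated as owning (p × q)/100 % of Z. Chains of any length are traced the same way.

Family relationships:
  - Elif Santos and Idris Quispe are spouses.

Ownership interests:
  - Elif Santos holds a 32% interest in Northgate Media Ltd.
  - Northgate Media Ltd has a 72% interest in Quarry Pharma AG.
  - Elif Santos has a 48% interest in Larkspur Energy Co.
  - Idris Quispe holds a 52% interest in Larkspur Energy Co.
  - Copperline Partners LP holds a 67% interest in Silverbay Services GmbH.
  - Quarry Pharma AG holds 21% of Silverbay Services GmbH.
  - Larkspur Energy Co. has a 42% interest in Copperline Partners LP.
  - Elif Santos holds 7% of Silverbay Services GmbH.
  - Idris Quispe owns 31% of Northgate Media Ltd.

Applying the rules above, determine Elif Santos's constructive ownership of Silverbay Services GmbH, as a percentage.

By spousal attribution (R1), Elif Santos is treated as also owning Idris Quispe's interest in Larkspur Energy Co, giving 48% + 52% = 100%.
By spousal attribution (R1), Elif Santos is treated as also owning Idris Quispe's interest in Northgate Media Ltd, giving 32% + 31% = 63%.
Chain via Larkspur Energy Co. → Copperline Partners LP (R3): 100% × 42% × 67% = 28.14% of Silverbay Services GmbH.
Chain via Northgate Media Ltd → Quarry Pharma AG (R3): 63% × 72% × 21% = 9.5256% of Silverbay Services GmbH.
Direct interest in Silverbay Services GmbH: 7%.
Aggregating (R2): 28.14% + 9.5256% + 7% = 44.6656%.

44.6656%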